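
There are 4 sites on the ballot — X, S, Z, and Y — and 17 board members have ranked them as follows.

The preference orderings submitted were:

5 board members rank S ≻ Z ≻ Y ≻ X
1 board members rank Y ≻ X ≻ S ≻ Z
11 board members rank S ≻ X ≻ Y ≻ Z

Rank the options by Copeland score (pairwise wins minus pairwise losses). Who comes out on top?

S

Pairwise results:
  X vs S: S wins 16–1.
  X vs Z: X wins 12–5.
  X vs Y: X wins 11–6.
  S vs Z: S wins 17–0.
  S vs Y: S wins 16–1.
  Z vs Y: Y wins 12–5.
Copeland scores (wins − losses):
  X: 2 − 1 = 1
  S: 3 − 0 = 3
  Z: 0 − 3 = -3
  Y: 1 − 2 = -1
S has the best Copeland score.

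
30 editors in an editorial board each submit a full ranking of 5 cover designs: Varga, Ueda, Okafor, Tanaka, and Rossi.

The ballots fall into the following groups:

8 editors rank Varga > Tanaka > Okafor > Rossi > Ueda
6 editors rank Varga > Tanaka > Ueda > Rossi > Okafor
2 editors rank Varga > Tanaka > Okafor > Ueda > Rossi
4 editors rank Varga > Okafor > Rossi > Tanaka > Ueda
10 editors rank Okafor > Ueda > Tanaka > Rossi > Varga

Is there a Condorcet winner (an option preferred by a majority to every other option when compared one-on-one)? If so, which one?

Head-to-head results (30 voters total):
Varga vs Ueda: Varga wins 20–10.
Varga vs Okafor: Varga wins 20–10.
Varga vs Tanaka: Varga wins 20–10.
Varga vs Rossi: Varga wins 20–10.
Ueda vs Okafor: Okafor wins 24–6.
Ueda vs Tanaka: Tanaka wins 20–10.
Ueda vs Rossi: Ueda wins 18–12.
Okafor vs Tanaka: Tanaka wins 16–14.
Okafor vs Rossi: Okafor wins 24–6.
Tanaka vs Rossi: Tanaka wins 26–4.
Varga beats each rival — Ueda (20–10), Okafor (20–10), Tanaka (20–10), Rossi (20–10) — so Varga is the Condorcet winner.

Varga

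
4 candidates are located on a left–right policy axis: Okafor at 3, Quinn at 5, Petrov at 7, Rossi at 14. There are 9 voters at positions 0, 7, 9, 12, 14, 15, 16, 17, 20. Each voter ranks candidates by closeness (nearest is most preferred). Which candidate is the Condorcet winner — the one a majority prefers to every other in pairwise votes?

Rossi

With single-peaked preferences on a line, the Condorcet winner is the candidate closest to the median voter.
The median voter (position 14) is closest to Rossi at 14.
Check: Rossi vs Petrov — voters closer to Rossi: 6 of 9.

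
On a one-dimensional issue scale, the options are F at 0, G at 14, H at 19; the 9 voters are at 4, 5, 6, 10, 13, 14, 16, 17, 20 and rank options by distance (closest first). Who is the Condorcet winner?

G

With single-peaked preferences on a line, the Condorcet winner is the candidate closest to the median voter.
The median voter (position 13) is closest to G at 14.
Check: G vs H — voters closer to G: 7 of 9.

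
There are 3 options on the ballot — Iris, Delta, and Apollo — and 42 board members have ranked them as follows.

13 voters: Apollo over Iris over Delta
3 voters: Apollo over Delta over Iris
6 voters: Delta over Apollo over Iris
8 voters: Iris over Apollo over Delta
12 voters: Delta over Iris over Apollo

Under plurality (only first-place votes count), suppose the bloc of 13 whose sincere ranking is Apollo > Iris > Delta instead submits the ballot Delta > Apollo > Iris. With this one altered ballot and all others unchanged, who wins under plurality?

Delta

First-place totals with the altered ballot: Iris 8, Delta 31, Apollo 3.
The winner is unchanged: still Delta.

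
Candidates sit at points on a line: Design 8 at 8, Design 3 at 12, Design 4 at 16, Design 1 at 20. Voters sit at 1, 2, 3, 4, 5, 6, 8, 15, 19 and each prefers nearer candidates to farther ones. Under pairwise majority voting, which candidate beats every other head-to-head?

Design 8

With single-peaked preferences on a line, the Condorcet winner is the candidate closest to the median voter.
The median voter (position 5) is closest to Design 8 at 8.
Check: Design 8 vs Design 1 — voters closer to Design 8: 7 of 9.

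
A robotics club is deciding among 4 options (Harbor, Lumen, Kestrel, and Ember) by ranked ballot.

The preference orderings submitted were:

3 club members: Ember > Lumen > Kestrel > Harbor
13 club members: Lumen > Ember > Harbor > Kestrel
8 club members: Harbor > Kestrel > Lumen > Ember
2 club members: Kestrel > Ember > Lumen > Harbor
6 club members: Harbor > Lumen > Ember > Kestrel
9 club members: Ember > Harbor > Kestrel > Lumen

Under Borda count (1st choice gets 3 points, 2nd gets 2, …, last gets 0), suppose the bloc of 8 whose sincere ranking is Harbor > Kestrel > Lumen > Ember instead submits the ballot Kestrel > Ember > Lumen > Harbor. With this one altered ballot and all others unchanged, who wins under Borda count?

Ember

Borda totals with the altered ballot: Harbor 49, Lumen 67, Kestrel 42, Ember 88.
The switch changes the winner from Harbor to Ember.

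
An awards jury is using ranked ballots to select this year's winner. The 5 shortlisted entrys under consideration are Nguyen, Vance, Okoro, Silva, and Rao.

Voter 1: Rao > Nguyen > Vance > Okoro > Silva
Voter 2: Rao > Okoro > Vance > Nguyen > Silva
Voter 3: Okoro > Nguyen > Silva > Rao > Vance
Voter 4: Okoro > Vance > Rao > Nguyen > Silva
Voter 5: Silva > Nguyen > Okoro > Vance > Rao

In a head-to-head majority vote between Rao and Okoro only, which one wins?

Okoro

Ballots ranking Rao above Okoro: 2.
Ballots ranking Okoro above Rao: 3.
Okoro wins the head-to-head, 3–2.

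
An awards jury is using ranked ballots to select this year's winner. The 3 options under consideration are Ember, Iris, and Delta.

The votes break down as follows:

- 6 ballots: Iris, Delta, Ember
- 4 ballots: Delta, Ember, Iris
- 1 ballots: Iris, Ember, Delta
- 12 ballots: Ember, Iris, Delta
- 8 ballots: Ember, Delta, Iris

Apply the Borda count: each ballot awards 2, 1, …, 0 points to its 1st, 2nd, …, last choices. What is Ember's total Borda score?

Borda scores:
  Ember: 6·0 + 4·1 + 1 + 12·2 + 8·2 = 45
  Iris: 6·2 + 4·0 + 2 + 12·1 + 8·0 = 26
  Delta: 6·1 + 4·2 + 0 + 12·0 + 8·1 = 22

45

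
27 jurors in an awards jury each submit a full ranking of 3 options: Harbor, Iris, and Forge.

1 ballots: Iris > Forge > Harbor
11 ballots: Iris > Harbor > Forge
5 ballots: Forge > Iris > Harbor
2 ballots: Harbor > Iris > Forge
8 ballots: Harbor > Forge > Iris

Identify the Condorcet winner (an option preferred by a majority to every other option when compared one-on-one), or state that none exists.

Iris

Head-to-head results (27 voters total):
Harbor vs Iris: Iris wins 17–10.
Harbor vs Forge: Harbor wins 21–6.
Iris vs Forge: Iris wins 14–13.
Iris beats each rival — Harbor (17–10), Forge (14–13) — so Iris is the Condorcet winner.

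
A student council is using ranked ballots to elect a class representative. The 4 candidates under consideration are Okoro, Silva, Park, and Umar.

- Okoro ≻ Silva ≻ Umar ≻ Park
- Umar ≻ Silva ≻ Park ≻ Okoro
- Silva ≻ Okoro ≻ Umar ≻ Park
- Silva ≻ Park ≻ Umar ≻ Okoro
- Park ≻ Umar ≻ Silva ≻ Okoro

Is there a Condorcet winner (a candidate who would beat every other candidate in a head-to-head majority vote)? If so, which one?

Head-to-head results (5 voters total):
Okoro vs Silva: Silva wins 4–1.
Okoro vs Park: Park wins 3–2.
Okoro vs Umar: Umar wins 3–2.
Silva vs Park: Silva wins 4–1.
Silva vs Umar: Silva wins 3–2.
Park vs Umar: Umar wins 3–2.
Silva beats each rival — Okoro (4–1), Park (4–1), Umar (3–2) — so Silva is the Condorcet winner.

Silva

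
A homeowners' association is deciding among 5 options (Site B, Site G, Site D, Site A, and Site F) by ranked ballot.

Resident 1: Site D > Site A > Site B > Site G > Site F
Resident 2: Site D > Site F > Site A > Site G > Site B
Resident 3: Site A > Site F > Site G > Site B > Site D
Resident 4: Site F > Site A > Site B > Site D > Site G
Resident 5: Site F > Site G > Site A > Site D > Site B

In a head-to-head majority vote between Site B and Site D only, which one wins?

Site D

Ballots ranking Site B above Site D: 2.
Ballots ranking Site D above Site B: 3.
Site D wins the head-to-head, 3–2.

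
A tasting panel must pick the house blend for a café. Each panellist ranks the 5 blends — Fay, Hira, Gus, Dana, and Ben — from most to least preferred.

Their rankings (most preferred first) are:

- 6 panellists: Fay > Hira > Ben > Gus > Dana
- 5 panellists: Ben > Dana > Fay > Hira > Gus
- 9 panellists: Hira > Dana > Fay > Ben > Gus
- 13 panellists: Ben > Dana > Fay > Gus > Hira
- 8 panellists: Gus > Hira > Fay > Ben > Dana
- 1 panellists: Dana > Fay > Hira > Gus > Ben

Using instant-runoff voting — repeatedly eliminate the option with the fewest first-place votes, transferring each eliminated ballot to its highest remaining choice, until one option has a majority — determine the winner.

Round 1: Ben 18, Hira 9, Gus 8, Fay 6, Dana 1. Dana has the fewest and is eliminated.
Round 2: Ben 18, Hira 9, Gus 8, Fay 7. Fay has the fewest and is eliminated.
Round 3: Ben 18, Hira 16, Gus 8. Gus has the fewest and is eliminated.
Round 4: Hira 24, Ben 18. Hira has a majority.

Hira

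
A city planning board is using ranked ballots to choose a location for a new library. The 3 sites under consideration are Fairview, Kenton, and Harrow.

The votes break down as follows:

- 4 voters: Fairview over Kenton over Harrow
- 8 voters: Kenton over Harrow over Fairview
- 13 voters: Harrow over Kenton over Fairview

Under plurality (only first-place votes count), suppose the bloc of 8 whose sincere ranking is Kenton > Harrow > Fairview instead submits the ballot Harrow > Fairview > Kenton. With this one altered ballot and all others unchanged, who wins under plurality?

Harrow

First-place totals with the altered ballot: Fairview 4, Kenton 0, Harrow 21.
The winner is unchanged: still Harrow.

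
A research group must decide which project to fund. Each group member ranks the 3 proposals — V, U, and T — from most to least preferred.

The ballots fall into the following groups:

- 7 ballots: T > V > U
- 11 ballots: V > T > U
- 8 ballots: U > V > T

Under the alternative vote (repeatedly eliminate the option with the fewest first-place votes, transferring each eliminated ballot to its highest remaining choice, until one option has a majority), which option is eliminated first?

T

Round 1: V 11, U 8, T 7. T has the fewest and is eliminated.
Round 2: V 18, U 8. V has a majority.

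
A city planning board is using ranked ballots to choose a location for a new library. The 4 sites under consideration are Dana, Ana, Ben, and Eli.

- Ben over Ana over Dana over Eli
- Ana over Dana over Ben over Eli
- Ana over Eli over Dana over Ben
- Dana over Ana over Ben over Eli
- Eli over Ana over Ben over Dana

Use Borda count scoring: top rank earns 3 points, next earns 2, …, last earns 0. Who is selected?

Ana

Borda scores:
  Dana: 1 + 2 + 1 + 3 + 0 = 7
  Ana: 2 + 3 + 3 + 2 + 2 = 12
  Ben: 3 + 1 + 0 + 1 + 1 = 6
  Eli: 0 + 0 + 2 + 0 + 3 = 5
Ana has the highest total.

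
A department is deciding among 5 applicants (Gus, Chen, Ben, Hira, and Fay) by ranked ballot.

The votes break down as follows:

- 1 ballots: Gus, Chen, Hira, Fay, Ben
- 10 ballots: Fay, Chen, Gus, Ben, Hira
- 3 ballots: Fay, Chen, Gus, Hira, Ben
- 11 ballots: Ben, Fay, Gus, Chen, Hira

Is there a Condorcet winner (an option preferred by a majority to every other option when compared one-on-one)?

Yes

Head-to-head results (25 voters total):
Gus vs Chen: Chen wins 13–12.
Gus vs Ben: Gus wins 14–11.
Gus vs Hira: Gus wins 25–0.
Gus vs Fay: Fay wins 24–1.
Chen vs Ben: Chen wins 14–11.
Chen vs Hira: Chen wins 25–0.
Chen vs Fay: Fay wins 24–1.
Ben vs Hira: Ben wins 21–4.
Ben vs Fay: Fay wins 14–11.
Hira vs Fay: Fay wins 24–1.
Fay beats each rival — Gus (24–1), Chen (24–1), Ben (14–11), Hira (24–1) — so Fay is the Condorcet winner.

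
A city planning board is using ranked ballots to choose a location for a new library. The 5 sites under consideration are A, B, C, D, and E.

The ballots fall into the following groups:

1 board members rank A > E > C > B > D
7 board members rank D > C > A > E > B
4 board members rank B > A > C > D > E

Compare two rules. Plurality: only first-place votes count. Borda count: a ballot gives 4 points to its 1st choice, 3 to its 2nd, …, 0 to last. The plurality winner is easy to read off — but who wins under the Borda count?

D

Plurality first-place counts: A 1, B 4, C 0, D 7, E 0 → D.
Borda totals: A 30, B 17, C 31, D 32, E 10 → D.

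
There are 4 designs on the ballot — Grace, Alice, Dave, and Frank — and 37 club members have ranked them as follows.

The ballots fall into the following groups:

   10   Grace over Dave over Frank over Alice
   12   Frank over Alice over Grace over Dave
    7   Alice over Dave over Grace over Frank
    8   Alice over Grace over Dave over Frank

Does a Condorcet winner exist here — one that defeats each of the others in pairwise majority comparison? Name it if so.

There is no Condorcet winner

Head-to-head results (37 voters total):
Grace vs Alice: Alice wins 27–10.
Grace vs Dave: Grace wins 30–7.
Grace vs Frank: Grace wins 25–12.
Alice vs Dave: Alice wins 27–10.
Alice vs Frank: Frank wins 22–15.
Dave vs Frank: Dave wins 25–12.
No candidate beats all others: Grace beats Frank beats Alice beats Grace, a majority cycle.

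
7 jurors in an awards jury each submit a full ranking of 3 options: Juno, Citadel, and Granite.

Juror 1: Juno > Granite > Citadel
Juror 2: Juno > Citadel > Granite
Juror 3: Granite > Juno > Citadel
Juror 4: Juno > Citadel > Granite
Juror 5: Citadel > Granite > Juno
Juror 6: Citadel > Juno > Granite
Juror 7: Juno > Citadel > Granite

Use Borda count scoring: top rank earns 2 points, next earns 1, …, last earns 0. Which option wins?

Borda scores:
  Juno: 2 + 2 + 1 + 2 + 0 + 1 + 2 = 10
  Citadel: 0 + 1 + 0 + 1 + 2 + 2 + 1 = 7
  Granite: 1 + 0 + 2 + 0 + 1 + 0 + 0 = 4
Juno has the highest total.

Juno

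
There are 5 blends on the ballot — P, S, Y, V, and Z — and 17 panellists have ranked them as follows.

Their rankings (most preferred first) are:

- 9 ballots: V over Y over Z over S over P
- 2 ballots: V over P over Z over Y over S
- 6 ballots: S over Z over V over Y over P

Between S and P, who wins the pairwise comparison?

Ballots ranking S above P: 9+6 = 15.
Ballots ranking P above S: 2.
S wins the head-to-head, 15–2.

S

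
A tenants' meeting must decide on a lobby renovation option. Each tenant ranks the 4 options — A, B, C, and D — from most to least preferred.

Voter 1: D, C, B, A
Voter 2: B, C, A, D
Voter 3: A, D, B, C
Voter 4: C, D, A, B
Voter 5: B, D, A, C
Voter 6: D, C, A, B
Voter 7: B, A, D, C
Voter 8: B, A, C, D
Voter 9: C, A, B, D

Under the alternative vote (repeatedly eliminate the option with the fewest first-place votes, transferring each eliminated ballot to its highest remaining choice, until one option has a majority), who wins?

Round 1: B 4, C 2, D 2, A 1. A has the fewest and is eliminated.
Round 2: B 4, D 3, C 2. C has the fewest and is eliminated.
Round 3: B 5, D 4. B has a majority.

B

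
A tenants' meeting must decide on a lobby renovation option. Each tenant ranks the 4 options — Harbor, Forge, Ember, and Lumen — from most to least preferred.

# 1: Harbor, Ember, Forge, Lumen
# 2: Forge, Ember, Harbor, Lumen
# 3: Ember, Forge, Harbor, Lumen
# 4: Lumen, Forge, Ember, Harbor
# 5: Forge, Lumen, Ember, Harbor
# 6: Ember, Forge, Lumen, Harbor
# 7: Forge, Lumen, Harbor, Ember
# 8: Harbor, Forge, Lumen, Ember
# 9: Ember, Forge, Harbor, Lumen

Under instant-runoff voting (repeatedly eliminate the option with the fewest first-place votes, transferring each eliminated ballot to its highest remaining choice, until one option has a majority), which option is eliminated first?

Lumen

Round 1: Forge 3, Ember 3, Harbor 2, Lumen 1. Lumen has the fewest and is eliminated.
Round 2: Forge 4, Ember 3, Harbor 2. Harbor has the fewest and is eliminated.
Round 3: Forge 5, Ember 4. Forge has a majority.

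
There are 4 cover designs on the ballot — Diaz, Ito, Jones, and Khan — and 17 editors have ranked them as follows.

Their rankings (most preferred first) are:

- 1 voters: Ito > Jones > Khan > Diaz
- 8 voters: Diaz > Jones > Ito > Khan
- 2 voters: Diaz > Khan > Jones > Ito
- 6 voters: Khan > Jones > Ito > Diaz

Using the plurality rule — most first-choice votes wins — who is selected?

Diaz

First-place vote totals:
  Diaz: 10
  Ito: 1
  Jones: 0
  Khan: 6
Diaz has the most first-place votes.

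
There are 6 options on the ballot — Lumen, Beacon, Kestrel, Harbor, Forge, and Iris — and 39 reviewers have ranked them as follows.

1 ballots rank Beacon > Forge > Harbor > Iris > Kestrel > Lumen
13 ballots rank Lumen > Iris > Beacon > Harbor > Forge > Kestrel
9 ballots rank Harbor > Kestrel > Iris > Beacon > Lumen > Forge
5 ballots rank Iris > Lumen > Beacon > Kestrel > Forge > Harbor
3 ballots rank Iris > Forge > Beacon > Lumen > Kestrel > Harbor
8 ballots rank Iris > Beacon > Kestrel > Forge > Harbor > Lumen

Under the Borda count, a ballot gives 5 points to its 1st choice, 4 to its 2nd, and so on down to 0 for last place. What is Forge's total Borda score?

50

Borda scores:
  Lumen: 0 + 13·5 + 9·1 + 5·4 + 3·2 + 8·0 = 100
  Beacon: 5 + 13·3 + 9·2 + 5·3 + 3·3 + 8·4 = 118
  Kestrel: 1 + 13·0 + 9·4 + 5·2 + 3·1 + 8·3 = 74
  Harbor: 3 + 13·2 + 9·5 + 5·0 + 3·0 + 8·1 = 82
  Forge: 4 + 13·1 + 9·0 + 5·1 + 3·4 + 8·2 = 50
  Iris: 2 + 13·4 + 9·3 + 5·5 + 3·5 + 8·5 = 161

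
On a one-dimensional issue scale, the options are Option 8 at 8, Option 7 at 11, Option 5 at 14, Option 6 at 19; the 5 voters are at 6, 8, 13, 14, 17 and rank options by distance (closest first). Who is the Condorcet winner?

With single-peaked preferences on a line, the Condorcet winner is the candidate closest to the median voter.
The median voter (position 13) is closest to Option 5 at 14.
Check: Option 5 vs Option 8 — voters closer to Option 5: 3 of 5.

Option 5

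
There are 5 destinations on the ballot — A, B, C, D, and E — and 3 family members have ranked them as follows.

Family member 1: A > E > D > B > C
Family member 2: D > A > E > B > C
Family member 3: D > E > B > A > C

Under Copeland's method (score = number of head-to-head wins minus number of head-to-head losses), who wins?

Pairwise results:
  A vs B: A wins 2–1.
  A vs C: A wins 3–0.
  A vs D: D wins 2–1.
  A vs E: A wins 2–1.
  B vs C: B wins 3–0.
  B vs D: D wins 3–0.
  B vs E: E wins 3–0.
  C vs D: D wins 3–0.
  C vs E: E wins 3–0.
  D vs E: D wins 2–1.
Copeland scores (wins − losses):
  A: 3 − 1 = 2
  B: 1 − 3 = -2
  C: 0 − 4 = -4
  D: 4 − 0 = 4
  E: 2 − 2 = 0
D has the best Copeland score.

D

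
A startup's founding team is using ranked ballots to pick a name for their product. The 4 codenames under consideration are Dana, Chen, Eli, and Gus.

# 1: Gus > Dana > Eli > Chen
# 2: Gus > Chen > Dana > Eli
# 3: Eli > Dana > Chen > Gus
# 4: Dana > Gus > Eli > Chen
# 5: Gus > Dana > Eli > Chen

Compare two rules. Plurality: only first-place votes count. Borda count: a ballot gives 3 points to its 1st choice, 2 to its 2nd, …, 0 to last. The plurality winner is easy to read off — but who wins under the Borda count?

Gus

Plurality first-place counts: Dana 1, Chen 0, Eli 1, Gus 3 → Gus.
Borda totals: Dana 10, Chen 3, Eli 6, Gus 11 → Gus.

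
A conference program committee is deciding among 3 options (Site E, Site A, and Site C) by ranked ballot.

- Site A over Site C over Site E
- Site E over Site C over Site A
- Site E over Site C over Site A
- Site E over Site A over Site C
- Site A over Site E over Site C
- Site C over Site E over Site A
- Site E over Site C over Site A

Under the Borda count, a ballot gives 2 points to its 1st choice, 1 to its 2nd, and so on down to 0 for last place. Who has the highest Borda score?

Site E

Borda scores:
  Site E: 0 + 2 + 2 + 2 + 1 + 1 + 2 = 10
  Site A: 2 + 0 + 0 + 1 + 2 + 0 + 0 = 5
  Site C: 1 + 1 + 1 + 0 + 0 + 2 + 1 = 6
Site E has the highest total.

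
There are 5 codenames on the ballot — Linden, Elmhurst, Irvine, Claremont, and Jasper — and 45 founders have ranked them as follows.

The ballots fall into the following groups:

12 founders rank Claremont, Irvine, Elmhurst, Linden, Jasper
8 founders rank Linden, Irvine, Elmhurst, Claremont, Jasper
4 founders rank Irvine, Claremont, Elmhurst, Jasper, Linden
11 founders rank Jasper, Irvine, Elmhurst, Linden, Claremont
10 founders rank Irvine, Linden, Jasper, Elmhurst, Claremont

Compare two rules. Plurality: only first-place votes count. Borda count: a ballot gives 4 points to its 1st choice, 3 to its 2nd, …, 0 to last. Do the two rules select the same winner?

Plurality first-place counts: Linden 8, Elmhurst 0, Irvine 14, Claremont 12, Jasper 11 → Irvine.
Borda totals: Linden 85, Elmhurst 80, Irvine 149, Claremont 68, Jasper 68 → Irvine.
The two rules agree on Irvine.

Yes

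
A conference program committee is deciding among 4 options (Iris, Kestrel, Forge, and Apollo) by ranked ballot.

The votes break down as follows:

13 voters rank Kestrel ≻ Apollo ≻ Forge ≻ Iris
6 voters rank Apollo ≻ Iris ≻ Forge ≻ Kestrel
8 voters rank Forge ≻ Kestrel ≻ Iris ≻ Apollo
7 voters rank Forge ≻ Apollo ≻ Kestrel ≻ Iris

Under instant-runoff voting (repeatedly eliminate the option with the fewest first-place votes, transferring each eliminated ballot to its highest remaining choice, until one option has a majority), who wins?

Round 1: Forge 15, Kestrel 13, Apollo 6, Iris 0. Iris has the fewest and is eliminated.
Round 2: Forge 15, Kestrel 13, Apollo 6. Apollo has the fewest and is eliminated.
Round 3: Forge 21, Kestrel 13. Forge has a majority.

Forge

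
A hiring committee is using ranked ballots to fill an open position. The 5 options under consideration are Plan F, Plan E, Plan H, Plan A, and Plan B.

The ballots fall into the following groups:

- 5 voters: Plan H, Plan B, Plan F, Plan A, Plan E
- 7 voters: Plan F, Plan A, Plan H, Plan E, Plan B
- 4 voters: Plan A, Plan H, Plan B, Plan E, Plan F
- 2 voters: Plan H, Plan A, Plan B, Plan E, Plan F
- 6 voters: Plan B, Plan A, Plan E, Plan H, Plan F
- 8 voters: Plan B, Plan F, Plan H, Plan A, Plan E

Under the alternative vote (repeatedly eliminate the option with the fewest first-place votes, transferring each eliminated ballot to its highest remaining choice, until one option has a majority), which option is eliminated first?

Round 1: Plan B 14, Plan F 7, Plan H 7, Plan A 4, Plan E 0. Plan E has the fewest and is eliminated.
Round 2: Plan B 14, Plan F 7, Plan H 7, Plan A 4. Plan A has the fewest and is eliminated.
Round 3: Plan B 14, Plan H 11, Plan F 7. Plan F has the fewest and is eliminated.
Round 4: Plan H 18, Plan B 14. Plan H has a majority.

Plan E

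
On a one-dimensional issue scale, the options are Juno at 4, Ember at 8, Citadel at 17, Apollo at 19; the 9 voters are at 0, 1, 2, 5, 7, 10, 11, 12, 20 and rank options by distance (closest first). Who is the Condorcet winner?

With single-peaked preferences on a line, the Condorcet winner is the candidate closest to the median voter.
The median voter (position 7) is closest to Ember at 8.
Check: Ember vs Citadel — voters closer to Ember: 8 of 9.

Ember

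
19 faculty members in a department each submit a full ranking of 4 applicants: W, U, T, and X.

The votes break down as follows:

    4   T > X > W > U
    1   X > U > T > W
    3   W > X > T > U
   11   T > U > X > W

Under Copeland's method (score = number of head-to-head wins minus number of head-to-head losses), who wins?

Pairwise results:
  W vs U: U wins 12–7.
  W vs T: T wins 16–3.
  W vs X: X wins 16–3.
  U vs T: T wins 18–1.
  U vs X: U wins 11–8.
  T vs X: T wins 15–4.
Copeland scores (wins − losses):
  W: 0 − 3 = -3
  U: 2 − 1 = 1
  T: 3 − 0 = 3
  X: 1 − 2 = -1
T has the best Copeland score.

T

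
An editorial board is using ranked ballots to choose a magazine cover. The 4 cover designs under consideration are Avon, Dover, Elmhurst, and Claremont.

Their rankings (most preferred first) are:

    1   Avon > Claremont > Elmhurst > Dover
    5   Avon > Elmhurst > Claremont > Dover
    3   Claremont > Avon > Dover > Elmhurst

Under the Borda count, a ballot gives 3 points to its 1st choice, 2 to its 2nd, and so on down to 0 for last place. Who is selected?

Borda scores:
  Avon: 3 + 5·3 + 3·2 = 24
  Dover: 0 + 5·0 + 3·1 = 3
  Elmhurst: 1 + 5·2 + 3·0 = 11
  Claremont: 2 + 5·1 + 3·3 = 16
Avon has the highest total.

Avon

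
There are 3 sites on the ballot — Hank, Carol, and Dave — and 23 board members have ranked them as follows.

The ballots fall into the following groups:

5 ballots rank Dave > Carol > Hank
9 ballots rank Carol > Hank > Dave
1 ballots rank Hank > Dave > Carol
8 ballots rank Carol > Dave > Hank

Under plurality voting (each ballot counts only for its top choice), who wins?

Carol

First-place vote totals:
  Hank: 1
  Carol: 17
  Dave: 5
Carol has the most first-place votes.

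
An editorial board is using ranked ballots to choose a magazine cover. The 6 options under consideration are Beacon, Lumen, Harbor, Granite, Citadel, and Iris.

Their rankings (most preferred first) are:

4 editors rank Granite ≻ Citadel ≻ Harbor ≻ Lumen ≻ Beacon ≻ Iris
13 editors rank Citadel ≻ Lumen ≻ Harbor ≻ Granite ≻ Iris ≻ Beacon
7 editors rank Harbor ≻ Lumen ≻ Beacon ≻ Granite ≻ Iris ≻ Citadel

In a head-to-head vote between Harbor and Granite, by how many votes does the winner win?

Ballots ranking Harbor above Granite: 13+7 = 20.
Ballots ranking Granite above Harbor: 4.
Harbor wins 20–4, a margin of 16.

16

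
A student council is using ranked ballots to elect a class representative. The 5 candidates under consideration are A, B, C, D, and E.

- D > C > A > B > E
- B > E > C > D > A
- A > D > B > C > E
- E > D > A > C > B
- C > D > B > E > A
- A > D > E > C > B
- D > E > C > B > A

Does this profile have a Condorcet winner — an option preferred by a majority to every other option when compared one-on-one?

Yes

Head-to-head results (7 voters total):
A vs B: A wins 4–3.
A vs C: C wins 4–3.
A vs D: D wins 5–2.
A vs E: E wins 4–3.
B vs C: C wins 5–2.
B vs D: D wins 6–1.
B vs E: B wins 4–3.
C vs D: D wins 5–2.
C vs E: E wins 4–3.
D vs E: D wins 5–2.
D beats each rival — A (5–2), B (6–1), C (5–2), E (5–2) — so D is the Condorcet winner.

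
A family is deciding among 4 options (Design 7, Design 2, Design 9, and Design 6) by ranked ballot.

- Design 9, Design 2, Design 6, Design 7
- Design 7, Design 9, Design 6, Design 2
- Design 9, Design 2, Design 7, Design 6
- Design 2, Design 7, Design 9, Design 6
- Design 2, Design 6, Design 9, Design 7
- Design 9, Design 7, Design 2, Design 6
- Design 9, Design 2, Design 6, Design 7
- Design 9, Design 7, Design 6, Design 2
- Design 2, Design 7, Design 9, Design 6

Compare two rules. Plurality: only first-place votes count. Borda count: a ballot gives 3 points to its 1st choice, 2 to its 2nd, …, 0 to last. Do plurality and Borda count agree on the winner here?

Plurality first-place counts: Design 7 1, Design 2 3, Design 9 5, Design 6 0 → Design 9.
Borda totals: Design 7 12, Design 2 16, Design 9 20, Design 6 6 → Design 9.
The two rules agree on Design 9.

Yes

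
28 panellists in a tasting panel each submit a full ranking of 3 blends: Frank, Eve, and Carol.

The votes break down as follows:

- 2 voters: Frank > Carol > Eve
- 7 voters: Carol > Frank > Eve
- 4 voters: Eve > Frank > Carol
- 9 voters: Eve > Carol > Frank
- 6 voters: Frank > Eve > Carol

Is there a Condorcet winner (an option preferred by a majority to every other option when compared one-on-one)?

Head-to-head results (28 voters total):
Frank vs Eve: Frank wins 15–13.
Frank vs Carol: Carol wins 16–12.
Eve vs Carol: Eve wins 19–9.
No candidate beats all others: Frank beats Eve beats Carol beats Frank, a majority cycle.

No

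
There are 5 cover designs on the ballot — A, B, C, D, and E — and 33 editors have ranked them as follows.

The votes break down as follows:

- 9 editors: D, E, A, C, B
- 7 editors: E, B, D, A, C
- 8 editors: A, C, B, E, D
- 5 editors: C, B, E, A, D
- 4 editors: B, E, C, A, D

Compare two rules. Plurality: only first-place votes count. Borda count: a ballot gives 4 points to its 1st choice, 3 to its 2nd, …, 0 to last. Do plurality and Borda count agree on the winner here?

No

Plurality first-place counts: A 8, B 4, C 5, D 9, E 7 → D.
Borda totals: A 66, B 68, C 61, D 50, E 85 → E.
The two rules disagree: plurality picks D, Borda picks E.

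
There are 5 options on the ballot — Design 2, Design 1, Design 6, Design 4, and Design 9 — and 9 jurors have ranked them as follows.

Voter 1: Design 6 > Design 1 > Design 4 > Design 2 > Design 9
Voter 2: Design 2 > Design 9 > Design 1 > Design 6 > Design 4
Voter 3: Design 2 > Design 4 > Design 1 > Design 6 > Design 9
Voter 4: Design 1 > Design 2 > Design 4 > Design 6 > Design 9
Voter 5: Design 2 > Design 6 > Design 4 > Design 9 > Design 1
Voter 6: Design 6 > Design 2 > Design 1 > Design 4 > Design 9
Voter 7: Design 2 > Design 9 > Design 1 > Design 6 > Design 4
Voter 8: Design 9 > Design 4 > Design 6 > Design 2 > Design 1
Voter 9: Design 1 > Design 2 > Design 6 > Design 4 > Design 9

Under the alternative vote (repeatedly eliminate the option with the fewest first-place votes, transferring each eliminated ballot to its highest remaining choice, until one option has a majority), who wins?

Design 2

Round 1: Design 2 4, Design 1 2, Design 6 2, Design 9 1, Design 4 0. Design 4 has the fewest and is eliminated.
Round 2: Design 2 4, Design 1 2, Design 6 2, Design 9 1. Design 9 has the fewest and is eliminated.
Round 3: Design 2 4, Design 6 3, Design 1 2. Design 1 has the fewest and is eliminated.
Round 4: Design 2 6, Design 6 3. Design 2 has a majority.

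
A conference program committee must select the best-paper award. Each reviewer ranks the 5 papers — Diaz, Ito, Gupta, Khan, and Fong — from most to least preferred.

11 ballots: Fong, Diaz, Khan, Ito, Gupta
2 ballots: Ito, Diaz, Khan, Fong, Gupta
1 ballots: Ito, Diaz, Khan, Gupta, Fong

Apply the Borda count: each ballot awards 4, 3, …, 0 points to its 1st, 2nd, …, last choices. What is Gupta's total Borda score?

1

Borda scores:
  Diaz: 11·3 + 2·3 + 3 = 42
  Ito: 11·1 + 2·4 + 4 = 23
  Gupta: 11·0 + 2·0 + 1 = 1
  Khan: 11·2 + 2·2 + 2 = 28
  Fong: 11·4 + 2·1 + 0 = 46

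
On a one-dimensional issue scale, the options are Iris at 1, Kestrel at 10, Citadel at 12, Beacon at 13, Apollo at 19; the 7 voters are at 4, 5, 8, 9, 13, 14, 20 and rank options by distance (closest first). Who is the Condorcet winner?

Kestrel

With single-peaked preferences on a line, the Condorcet winner is the candidate closest to the median voter.
The median voter (position 9) is closest to Kestrel at 10.
Check: Kestrel vs Beacon — voters closer to Kestrel: 4 of 7.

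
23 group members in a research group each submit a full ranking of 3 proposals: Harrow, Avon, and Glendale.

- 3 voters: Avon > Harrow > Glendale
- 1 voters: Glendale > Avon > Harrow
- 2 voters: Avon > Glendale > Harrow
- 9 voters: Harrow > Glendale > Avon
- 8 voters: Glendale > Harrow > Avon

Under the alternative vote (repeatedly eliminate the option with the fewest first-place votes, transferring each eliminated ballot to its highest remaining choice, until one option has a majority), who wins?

Harrow

Round 1: Harrow 9, Glendale 9, Avon 5. Avon has the fewest and is eliminated.
Round 2: Harrow 12, Glendale 11. Harrow has a majority.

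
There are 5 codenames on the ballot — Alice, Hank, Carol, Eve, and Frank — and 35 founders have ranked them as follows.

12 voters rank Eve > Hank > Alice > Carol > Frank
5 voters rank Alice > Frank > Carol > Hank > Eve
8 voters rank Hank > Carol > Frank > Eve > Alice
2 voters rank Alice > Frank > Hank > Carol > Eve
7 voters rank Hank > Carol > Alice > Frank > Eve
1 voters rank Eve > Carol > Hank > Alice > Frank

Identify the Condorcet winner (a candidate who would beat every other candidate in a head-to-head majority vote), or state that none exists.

Hank

Head-to-head results (35 voters total):
Alice vs Hank: Hank wins 28–7.
Alice vs Carol: Alice wins 19–16.
Alice vs Eve: Eve wins 21–14.
Alice vs Frank: Alice wins 27–8.
Hank vs Carol: Hank wins 29–6.
Hank vs Eve: Hank wins 22–13.
Hank vs Frank: Hank wins 28–7.
Carol vs Eve: Carol wins 22–13.
Carol vs Frank: Carol wins 28–7.
Eve vs Frank: Frank wins 22–13.
Hank beats each rival — Alice (28–7), Carol (29–6), Eve (22–13), Frank (28–7) — so Hank is the Condorcet winner.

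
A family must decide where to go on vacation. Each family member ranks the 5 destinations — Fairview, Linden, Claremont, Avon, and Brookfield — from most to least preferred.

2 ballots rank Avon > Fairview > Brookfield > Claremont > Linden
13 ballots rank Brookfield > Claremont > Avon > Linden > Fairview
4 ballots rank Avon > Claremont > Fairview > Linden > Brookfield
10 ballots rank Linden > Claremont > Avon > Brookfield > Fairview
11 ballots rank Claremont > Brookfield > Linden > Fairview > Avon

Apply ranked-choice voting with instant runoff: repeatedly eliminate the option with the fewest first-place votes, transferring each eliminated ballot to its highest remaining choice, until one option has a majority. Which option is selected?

Claremont

Round 1: Brookfield 13, Claremont 11, Linden 10, Avon 6, Fairview 0. Fairview has the fewest and is eliminated.
Round 2: Brookfield 13, Claremont 11, Linden 10, Avon 6. Avon has the fewest and is eliminated.
Round 3: Claremont 15, Brookfield 15, Linden 10. Linden has the fewest and is eliminated.
Round 4: Claremont 25, Brookfield 15. Claremont has a majority.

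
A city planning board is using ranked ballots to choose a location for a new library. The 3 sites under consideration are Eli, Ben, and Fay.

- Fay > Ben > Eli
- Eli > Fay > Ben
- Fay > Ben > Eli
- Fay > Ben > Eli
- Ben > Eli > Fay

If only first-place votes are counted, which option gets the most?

Fay

First-place vote totals:
  Eli: 1
  Ben: 1
  Fay: 3
Fay has the most first-place votes.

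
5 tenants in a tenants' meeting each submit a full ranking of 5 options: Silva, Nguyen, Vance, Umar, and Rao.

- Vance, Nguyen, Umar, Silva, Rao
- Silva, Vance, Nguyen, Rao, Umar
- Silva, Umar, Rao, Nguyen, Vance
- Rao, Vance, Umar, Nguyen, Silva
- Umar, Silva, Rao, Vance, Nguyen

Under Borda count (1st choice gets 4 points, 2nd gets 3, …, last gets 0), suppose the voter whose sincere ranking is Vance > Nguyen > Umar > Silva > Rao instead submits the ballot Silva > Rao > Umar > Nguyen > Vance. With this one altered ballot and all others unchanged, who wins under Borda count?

Borda totals with the altered ballot: Silva 15, Nguyen 5, Vance 7, Umar 11, Rao 12.
The winner is unchanged: still Silva.

Silva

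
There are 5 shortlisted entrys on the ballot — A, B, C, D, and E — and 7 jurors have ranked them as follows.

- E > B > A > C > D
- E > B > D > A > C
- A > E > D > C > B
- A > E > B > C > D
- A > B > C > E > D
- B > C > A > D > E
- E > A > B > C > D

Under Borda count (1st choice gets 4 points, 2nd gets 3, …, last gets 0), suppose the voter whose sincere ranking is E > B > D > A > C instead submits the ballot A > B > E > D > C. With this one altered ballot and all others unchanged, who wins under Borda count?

A

Borda totals with the altered ballot: A 23, B 17, C 9, D 4, E 17.
The winner is unchanged: still A.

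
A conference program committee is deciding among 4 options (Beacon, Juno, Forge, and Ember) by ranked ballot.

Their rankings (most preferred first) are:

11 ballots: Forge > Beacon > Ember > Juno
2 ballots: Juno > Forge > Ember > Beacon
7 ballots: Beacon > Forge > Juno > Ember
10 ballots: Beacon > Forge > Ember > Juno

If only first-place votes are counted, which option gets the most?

Beacon

First-place vote totals:
  Beacon: 17
  Juno: 2
  Forge: 11
  Ember: 0
Beacon has the most first-place votes.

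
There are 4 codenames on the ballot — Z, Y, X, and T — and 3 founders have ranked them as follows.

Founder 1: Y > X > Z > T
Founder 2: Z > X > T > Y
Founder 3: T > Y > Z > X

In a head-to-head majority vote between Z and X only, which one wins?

Z

Ballots ranking Z above X: 2.
Ballots ranking X above Z: 1.
Z wins the head-to-head, 2–1.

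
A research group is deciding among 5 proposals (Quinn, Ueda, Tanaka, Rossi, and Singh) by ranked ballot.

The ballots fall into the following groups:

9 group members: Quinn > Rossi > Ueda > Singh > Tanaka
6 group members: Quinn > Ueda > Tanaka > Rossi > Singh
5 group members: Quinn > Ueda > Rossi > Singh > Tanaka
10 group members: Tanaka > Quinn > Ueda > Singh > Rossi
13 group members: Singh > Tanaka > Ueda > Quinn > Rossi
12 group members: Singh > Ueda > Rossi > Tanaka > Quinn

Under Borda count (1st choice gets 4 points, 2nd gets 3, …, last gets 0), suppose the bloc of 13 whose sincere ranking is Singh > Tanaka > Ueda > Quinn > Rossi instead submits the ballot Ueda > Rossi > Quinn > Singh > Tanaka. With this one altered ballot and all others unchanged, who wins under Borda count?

Borda totals with the altered ballot: Quinn 136, Ueda 159, Tanaka 64, Rossi 106, Singh 85.
The winner is unchanged: still Ueda.

Ueda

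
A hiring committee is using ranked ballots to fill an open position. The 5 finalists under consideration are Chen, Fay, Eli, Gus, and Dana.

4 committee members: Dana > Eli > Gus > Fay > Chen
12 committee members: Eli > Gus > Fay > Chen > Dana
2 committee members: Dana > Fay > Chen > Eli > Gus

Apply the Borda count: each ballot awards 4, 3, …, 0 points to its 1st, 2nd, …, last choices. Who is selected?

Borda scores:
  Chen: 4·0 + 12·1 + 2·2 = 16
  Fay: 4·1 + 12·2 + 2·3 = 34
  Eli: 4·3 + 12·4 + 2·1 = 62
  Gus: 4·2 + 12·3 + 2·0 = 44
  Dana: 4·4 + 12·0 + 2·4 = 24
Eli has the highest total.

Eli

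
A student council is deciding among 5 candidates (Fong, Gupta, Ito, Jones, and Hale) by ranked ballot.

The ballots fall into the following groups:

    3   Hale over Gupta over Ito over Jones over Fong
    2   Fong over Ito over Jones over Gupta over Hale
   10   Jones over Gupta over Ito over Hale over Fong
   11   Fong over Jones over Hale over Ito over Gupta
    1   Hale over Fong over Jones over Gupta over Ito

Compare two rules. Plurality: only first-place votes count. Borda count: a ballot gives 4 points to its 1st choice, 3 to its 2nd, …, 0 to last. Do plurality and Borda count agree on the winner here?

No

Plurality first-place counts: Fong 13, Gupta 0, Ito 0, Jones 10, Hale 4 → Fong.
Borda totals: Fong 55, Gupta 42, Ito 43, Jones 82, Hale 48 → Jones.
The two rules disagree: plurality picks Fong, Borda picks Jones.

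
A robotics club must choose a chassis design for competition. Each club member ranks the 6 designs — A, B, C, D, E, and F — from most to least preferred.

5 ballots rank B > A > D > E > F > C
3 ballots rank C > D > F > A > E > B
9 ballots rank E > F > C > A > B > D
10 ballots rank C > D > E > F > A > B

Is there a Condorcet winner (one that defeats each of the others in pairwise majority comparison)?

No

Head-to-head results (27 voters total):
A vs B: A wins 22–5.
A vs C: C wins 22–5.
A vs D: A wins 14–13.
A vs E: E wins 19–8.
A vs F: F wins 22–5.
B vs C: C wins 22–5.
B vs D: B wins 14–13.
B vs E: E wins 22–5.
B vs F: F wins 22–5.
C vs D: C wins 22–5.
C vs E: E wins 14–13.
C vs F: F wins 14–13.
D vs E: D wins 18–9.
D vs F: D wins 18–9.
E vs F: E wins 24–3.
No candidate beats all others: A beats D beats E beats A, a majority cycle.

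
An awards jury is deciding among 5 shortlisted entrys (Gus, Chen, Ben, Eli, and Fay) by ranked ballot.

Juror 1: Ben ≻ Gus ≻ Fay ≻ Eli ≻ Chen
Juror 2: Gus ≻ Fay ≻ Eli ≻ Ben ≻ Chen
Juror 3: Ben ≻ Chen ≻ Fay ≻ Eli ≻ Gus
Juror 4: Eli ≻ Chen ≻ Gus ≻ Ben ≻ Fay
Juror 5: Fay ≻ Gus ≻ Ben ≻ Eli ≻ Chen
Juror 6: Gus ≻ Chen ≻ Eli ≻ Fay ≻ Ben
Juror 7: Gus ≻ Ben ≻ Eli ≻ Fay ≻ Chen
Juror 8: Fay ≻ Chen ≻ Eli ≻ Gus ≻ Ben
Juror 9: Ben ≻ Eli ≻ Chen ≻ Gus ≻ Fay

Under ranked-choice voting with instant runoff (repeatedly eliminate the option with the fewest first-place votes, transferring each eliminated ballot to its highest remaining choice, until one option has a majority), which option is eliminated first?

Chen

Round 1: Gus 3, Ben 3, Fay 2, Eli 1, Chen 0. Chen has the fewest and is eliminated.
Round 2: Gus 3, Ben 3, Fay 2, Eli 1. Eli has the fewest and is eliminated.
Round 3: Gus 4, Ben 3, Fay 2. Fay has the fewest and is eliminated.
Round 4: Gus 6, Ben 3. Gus has a majority.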